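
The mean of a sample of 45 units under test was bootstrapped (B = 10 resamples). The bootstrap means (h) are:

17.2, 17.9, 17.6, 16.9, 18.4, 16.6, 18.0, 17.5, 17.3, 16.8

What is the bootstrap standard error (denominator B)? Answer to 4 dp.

SE* = 0.5437

Bootstrap SE is the standard deviation of the 10 replicate means.
Mean of replicates: (17.2 + 17.9 + 17.6 + 16.9 + 18.4 + 16.6 + 18.0 + 17.5 + 17.3 + 16.8) / 10 = 174.20000 / 10 = 17.42000
Sum of squared deviations: (−0.22000)² + (+0.48000)² + (+0.18000)² + (−0.52000)² + (+0.98000)² + (−0.82000)² + (+0.58000)² + (+0.08000)² + (−0.12000)² + (−0.62000)² = 2.95600
Variance = 2.95600 / 10 = 0.29560
SE* = √0.29560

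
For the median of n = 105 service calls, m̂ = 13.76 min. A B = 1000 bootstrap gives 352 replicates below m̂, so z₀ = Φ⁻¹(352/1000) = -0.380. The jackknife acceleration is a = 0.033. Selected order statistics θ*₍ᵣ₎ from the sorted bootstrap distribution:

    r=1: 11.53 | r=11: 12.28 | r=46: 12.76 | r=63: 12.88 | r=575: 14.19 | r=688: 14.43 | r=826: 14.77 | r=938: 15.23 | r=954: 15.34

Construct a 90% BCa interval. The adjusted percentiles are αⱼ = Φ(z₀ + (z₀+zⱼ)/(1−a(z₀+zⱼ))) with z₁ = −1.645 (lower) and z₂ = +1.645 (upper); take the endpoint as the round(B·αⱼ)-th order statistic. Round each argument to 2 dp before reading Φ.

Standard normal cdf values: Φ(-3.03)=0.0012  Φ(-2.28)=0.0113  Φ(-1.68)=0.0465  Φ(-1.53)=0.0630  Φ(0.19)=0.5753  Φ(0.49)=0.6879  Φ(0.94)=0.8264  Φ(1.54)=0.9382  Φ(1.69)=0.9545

Lower: z₀ + z₁ = -0.380 + (-1.645) = -2.025; 1 − a(z₀+z₁) = 1 − (0.033)(-2.025) = 1.0668; argument = -0.380 + (-2.025)/1.0668 = -2.2782 → -2.28.
α₁ = Φ(-2.28) = 0.0113; rank = round(1000 × 0.0113) = 11; θ*₍11₎ = 12.28.
Upper: z₀ + z₂ = 1.265; 1 − a(z₀+z₂) = 0.9583; argument = 0.9401 → 0.94; α₂ = 0.8264; rank = 826; θ*₍826₎ = 14.77.

(12.28, 14.77)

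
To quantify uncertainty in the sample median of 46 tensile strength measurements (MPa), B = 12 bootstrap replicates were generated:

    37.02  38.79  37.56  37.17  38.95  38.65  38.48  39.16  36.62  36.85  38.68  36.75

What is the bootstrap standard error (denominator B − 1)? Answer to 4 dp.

Bootstrap SE is the standard deviation of the 12 replicate medians.
Mean of replicates: (37.02 + 38.79 + 37.56 + 37.17 + 38.95 + 38.65 + 38.48 + 39.16 + 36.62 + 36.85 + 38.68 + 36.75) / 12 = 454.68000 / 12 = 37.89000
Sum of squared deviations: (−0.87000)² + (+0.90000)² + (−0.33000)² + (−0.72000)² + (+1.06000)² + (+0.76000)² + (+0.59000)² + (+1.27000)² + (−1.27000)² + (−1.04000)² + (+0.79000)² + (−1.14000)² = 10.47460
Variance = 10.47460 / 11 = 0.95224
SE* = √0.95224

SE* = 0.9758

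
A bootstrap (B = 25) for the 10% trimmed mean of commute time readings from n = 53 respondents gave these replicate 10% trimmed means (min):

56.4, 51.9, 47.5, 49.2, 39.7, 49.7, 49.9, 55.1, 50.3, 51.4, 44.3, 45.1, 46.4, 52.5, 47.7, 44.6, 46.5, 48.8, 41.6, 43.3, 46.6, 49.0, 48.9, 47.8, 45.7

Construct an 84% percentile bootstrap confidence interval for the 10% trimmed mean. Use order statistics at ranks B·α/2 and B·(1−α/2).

(41.6, 52.5)

Sorted replicates: 39.7, 41.6, 43.3, 44.3, 44.6, 45.1, 45.7, 46.4, 46.5, 46.6, 47.5, 47.7, 47.8, 48.8, 48.9, 49.0, 49.2, 49.7, 49.9, 50.3, 51.4, 51.9, 52.5, 55.1, 56.4
α = 0.16; lower rank = 25 × 0.080 = 2; upper rank = 25 × 0.920 = 23.
The 2nd smallest replicate is 41.6; the 23rd is 52.5.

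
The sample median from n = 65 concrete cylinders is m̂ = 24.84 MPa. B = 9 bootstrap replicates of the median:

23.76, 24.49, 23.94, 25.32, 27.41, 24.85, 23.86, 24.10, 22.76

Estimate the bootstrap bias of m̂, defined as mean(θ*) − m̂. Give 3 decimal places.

mean(θ*) = (23.76 + 24.49 + 23.94 + 25.32 + 27.41 + 24.85 + 23.86 + 24.10 + 22.76) / 9 = 24.4989
bias = 24.4989 − 24.84

bias = −0.341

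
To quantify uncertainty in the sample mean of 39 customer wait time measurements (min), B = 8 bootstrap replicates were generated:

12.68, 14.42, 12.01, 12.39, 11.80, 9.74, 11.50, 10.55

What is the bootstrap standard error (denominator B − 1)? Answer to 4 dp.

Bootstrap SE is the standard deviation of the 8 replicate means.
Mean of replicates: (12.68 + 14.42 + 12.01 + 12.39 + 11.80 + 9.74 + 11.50 + 10.55) / 8 = 95.09000 / 8 = 11.88625
Sum of squared deviations: (+0.79375)² + (+2.53375)² + (+0.12375)² + (+0.50375)² + (−0.08625)² + (−2.14625)² + (−0.38625)² + (−1.33625)² = 13.86759
Variance = 13.86759 / 7 = 1.98108
SE* = √1.98108

SE* = 1.4075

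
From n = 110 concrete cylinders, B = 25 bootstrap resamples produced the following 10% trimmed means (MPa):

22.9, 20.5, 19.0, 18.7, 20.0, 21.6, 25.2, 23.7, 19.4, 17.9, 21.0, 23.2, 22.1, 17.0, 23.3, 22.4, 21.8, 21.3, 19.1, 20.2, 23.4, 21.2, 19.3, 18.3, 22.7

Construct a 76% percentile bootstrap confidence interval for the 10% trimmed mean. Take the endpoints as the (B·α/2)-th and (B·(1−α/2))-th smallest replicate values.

Sorted replicates: 17.0, 17.9, 18.3, 18.7, 19.0, 19.1, 19.3, 19.4, 20.0, 20.2, 20.5, 21.0, 21.2, 21.3, 21.6, 21.8, 22.1, 22.4, 22.7, 22.9, 23.2, 23.3, 23.4, 23.7, 25.2
α = 0.24; lower rank = 25 × 0.120 = 3; upper rank = 25 × 0.880 = 22.
The 3rd smallest replicate is 18.3; the 22nd is 23.3.

(18.3, 23.3)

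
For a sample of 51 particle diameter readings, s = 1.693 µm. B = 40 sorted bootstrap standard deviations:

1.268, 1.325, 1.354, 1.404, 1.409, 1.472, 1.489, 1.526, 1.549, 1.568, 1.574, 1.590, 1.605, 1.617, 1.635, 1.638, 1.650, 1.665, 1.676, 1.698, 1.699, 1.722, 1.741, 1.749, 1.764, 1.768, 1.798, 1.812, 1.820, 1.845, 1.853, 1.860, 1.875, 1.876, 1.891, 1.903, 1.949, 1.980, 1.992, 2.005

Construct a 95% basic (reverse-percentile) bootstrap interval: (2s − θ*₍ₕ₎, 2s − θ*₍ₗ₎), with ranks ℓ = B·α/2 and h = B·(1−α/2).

(1.394, 2.118)

Percentile endpoints at ranks 1 and 39: θ*₍1₎ = 1.268, θ*₍39₎ = 1.992.
Basic interval reflects these around s:
  lower = 2 × 1.693 − 1.992 = 1.394
  upper = 2 × 1.693 − 1.268 = 2.118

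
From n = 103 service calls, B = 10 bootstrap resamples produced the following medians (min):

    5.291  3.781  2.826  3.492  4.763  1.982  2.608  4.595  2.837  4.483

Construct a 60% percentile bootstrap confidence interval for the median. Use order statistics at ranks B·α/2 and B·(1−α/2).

(2.608, 4.595)

Sorted replicates: 1.982, 2.608, 2.826, 2.837, 3.492, 3.781, 4.483, 4.595, 4.763, 5.291
α = 0.40; lower rank = 10 × 0.200 = 2; upper rank = 10 × 0.800 = 8.
The 2nd smallest replicate is 2.608; the 8th is 4.595.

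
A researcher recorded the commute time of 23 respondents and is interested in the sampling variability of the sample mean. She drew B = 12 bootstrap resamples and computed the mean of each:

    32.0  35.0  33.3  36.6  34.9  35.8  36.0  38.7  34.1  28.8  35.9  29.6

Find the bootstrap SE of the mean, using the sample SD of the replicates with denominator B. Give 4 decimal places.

Bootstrap SE is the standard deviation of the 12 replicate means.
Mean of replicates: (32.0 + 35.0 + 33.3 + 36.6 + 34.9 + 35.8 + 36.0 + 38.7 + 34.1 + 28.8 + 35.9 + 29.6) / 12 = 410.70000 / 12 = 34.22500
Sum of squared deviations: (−2.22500)² + (+0.77500)² + (−0.92500)² + (+2.37500)² + (+0.67500)² + (+1.57500)² + (+1.77500)² + (+4.47500)² + (−0.12500)² + (−5.42500)² + (+1.67500)² + (−4.62500)² = 91.80250
Variance = 91.80250 / 12 = 7.65021
SE* = √7.65021

SE* = 2.7659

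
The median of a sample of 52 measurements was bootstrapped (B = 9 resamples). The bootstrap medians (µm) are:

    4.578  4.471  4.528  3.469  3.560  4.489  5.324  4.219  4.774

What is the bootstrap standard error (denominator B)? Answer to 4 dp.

Bootstrap SE is the standard deviation of the 9 replicate medians.
Mean of replicates: (4.578 + 4.471 + 4.528 + 3.469 + 3.560 + 4.489 + 5.324 + 4.219 + 4.774) / 9 = 39.41200 / 9 = 4.37911
Sum of squared deviations: (+0.19889)² + (+0.09189)² + (+0.14889)² + (−0.91011)² + (−0.81911)² + (+0.10989)² + (+0.94489)² + (−0.16011)² + (+0.39489)² = 2.65588
Variance = 2.65588 / 9 = 0.29510
SE* = √0.29510

SE* = 0.5432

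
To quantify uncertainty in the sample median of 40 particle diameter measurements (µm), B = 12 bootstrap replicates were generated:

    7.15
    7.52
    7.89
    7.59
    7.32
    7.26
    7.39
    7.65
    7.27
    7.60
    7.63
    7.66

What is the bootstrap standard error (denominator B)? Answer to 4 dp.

SE* = 0.2067

Bootstrap SE is the standard deviation of the 12 replicate medians.
Mean of replicates: (7.15 + 7.52 + 7.89 + 7.59 + 7.32 + 7.26 + 7.39 + 7.65 + 7.27 + 7.60 + 7.63 + 7.66) / 12 = 89.93000 / 12 = 7.49417
Sum of squared deviations: (−0.34417)² + (+0.02583)² + (+0.39583)² + (+0.09583)² + (−0.17417)² + (−0.23417)² + (−0.10417)² + (+0.15583)² + (−0.22417)² + (+0.10583)² + (+0.13583)² + (+0.16583)² = 0.51269
Variance = 0.51269 / 12 = 0.04272
SE* = √0.04272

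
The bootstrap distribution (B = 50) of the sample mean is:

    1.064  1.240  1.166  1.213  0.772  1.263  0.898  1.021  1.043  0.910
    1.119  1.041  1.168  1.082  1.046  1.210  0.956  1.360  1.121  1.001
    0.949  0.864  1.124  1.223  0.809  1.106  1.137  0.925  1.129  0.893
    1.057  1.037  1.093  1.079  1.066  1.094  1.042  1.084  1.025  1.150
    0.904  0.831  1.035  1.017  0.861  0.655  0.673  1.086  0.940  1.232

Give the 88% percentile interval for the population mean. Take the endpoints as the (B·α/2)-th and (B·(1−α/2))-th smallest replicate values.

(0.772, 1.232)

Sorted replicates: 0.655, 0.673, 0.772, 0.809, 0.831, 0.861, 0.864, 0.893, 0.898, 0.904, 0.910, 0.925, 0.940, 0.949, 0.956, 1.001, 1.017, 1.021, 1.025, 1.035, 1.037, 1.041, 1.042, 1.043, 1.046, 1.057, 1.064, 1.066, 1.079, 1.082, 1.084, 1.086, 1.093, 1.094, 1.106, 1.119, 1.121, 1.124, 1.129, 1.137, 1.150, 1.166, 1.168, 1.210, 1.213, 1.223, 1.232, 1.240, 1.263, 1.360
α = 0.12; lower rank = 50 × 0.060 = 3; upper rank = 50 × 0.940 = 47.
The 3rd smallest replicate is 0.772; the 47th is 1.232.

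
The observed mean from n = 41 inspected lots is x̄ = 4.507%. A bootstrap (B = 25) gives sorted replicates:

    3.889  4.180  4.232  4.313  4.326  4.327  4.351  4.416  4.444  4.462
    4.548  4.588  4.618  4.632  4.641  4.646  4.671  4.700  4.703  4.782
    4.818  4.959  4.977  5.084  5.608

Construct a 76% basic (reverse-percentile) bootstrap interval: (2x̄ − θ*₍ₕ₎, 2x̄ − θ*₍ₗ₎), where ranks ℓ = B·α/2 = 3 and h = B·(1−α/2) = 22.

(4.055, 4.782)

Percentile endpoints at ranks 3 and 22: θ*₍3₎ = 4.232, θ*₍22₎ = 4.959.
Basic interval reflects these around x̄:
  lower = 2 × 4.507 − 4.959 = 4.055
  upper = 2 × 4.507 − 4.232 = 4.782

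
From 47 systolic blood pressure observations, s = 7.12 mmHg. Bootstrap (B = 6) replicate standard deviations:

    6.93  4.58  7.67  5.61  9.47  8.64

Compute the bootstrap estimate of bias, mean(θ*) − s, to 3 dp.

bias = +0.030

mean(θ*) = (6.93 + 4.58 + 7.67 + 5.61 + 9.47 + 8.64) / 6 = 7.1500
bias = 7.1500 − 7.12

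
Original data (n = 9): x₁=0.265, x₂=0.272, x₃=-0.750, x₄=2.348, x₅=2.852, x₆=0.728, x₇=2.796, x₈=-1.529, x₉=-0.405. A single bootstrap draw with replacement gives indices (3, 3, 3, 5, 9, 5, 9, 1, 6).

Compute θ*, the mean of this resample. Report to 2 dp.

Resample values: -0.750, -0.750, -0.750, 2.852, -0.405, 2.852, -0.405, 0.265, 0.728.
Mean = ((-0.750) + (-0.750) + (-0.750) + 2.852 + (-0.405) + 2.852 + (-0.405) + 0.265 + 0.728) / 9 = 3.6370 / 9 = 0.40

θ* = 0.40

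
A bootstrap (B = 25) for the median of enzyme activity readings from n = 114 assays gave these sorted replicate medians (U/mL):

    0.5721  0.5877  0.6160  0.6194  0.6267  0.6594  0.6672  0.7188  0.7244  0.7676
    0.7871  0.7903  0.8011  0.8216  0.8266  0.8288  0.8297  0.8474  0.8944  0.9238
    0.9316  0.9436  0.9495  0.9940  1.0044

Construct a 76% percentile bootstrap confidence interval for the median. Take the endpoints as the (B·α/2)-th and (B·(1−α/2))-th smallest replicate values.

(0.6160, 0.9436)

α = 0.24; lower rank = 25 × 0.120 = 3; upper rank = 25 × 0.880 = 22.
The 3rd smallest replicate is 0.6160; the 22nd is 0.9436.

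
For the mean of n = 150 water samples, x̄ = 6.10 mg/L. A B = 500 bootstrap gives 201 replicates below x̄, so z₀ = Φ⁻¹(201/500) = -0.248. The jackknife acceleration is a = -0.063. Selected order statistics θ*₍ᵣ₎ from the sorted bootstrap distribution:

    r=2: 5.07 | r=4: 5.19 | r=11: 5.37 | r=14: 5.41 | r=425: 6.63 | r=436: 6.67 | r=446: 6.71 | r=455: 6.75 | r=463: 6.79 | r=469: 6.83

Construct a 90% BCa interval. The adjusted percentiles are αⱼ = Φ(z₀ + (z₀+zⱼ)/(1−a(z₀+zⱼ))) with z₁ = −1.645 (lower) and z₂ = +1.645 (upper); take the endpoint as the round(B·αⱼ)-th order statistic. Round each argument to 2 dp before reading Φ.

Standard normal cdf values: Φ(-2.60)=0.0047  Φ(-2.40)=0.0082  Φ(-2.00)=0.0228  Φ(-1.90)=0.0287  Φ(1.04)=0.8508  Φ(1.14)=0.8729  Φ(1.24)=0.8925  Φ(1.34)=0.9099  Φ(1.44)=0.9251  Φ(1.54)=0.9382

Lower: z₀ + z₁ = -0.248 + (-1.645) = -1.893; 1 − a(z₀+z₁) = 1 − (-0.063)(-1.893) = 0.8807; argument = -0.248 + (-1.893)/0.8807 = -2.3973 → -2.40.
α₁ = Φ(-2.40) = 0.0082; rank = round(500 × 0.0082) = 4; θ*₍4₎ = 5.19.
Upper: z₀ + z₂ = 1.397; 1 − a(z₀+z₂) = 1.0880; argument = 1.0360 → 1.04; α₂ = 0.8508; rank = 425; θ*₍425₎ = 6.63.

(5.19, 6.63)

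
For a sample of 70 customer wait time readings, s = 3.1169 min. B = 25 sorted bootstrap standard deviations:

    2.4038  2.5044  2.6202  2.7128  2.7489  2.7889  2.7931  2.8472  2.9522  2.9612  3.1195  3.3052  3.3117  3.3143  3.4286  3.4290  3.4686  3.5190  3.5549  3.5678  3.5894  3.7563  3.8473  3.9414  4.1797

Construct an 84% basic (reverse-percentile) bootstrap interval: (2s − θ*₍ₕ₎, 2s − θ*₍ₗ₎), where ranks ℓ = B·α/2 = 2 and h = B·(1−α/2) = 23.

(2.3865, 3.7294)

Percentile endpoints at ranks 2 and 23: θ*₍2₎ = 2.5044, θ*₍23₎ = 3.8473.
Basic interval reflects these around s:
  lower = 2 × 3.1169 − 3.8473 = 2.3865
  upper = 2 × 3.1169 − 2.5044 = 3.7294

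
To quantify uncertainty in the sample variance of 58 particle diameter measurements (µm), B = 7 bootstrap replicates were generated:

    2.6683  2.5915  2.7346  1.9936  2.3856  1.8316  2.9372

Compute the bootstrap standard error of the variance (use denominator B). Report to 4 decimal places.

Bootstrap SE is the standard deviation of the 7 replicate variances.
Mean of replicates: (2.6683 + 2.5915 + 2.7346 + 1.9936 + 2.3856 + 1.8316 + 2.9372) / 7 = 17.14240 / 7 = 2.44891
Sum of squared deviations: (+0.21939)² + (+0.14259)² + (+0.28569)² + (−0.45531)² + (−0.06331)² + (−0.61731)² + (+0.48829)² = 0.98090
Variance = 0.98090 / 7 = 0.14013
SE* = √0.14013

SE* = 0.3743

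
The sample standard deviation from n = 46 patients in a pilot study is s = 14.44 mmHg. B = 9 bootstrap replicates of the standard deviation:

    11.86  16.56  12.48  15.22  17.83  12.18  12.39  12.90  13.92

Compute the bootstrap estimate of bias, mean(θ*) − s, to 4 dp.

bias = −0.5133

mean(θ*) = (11.86 + 16.56 + 12.48 + 15.22 + 17.83 + 12.18 + 12.39 + 12.90 + 13.92) / 9 = 13.92667
bias = 13.92667 − 14.44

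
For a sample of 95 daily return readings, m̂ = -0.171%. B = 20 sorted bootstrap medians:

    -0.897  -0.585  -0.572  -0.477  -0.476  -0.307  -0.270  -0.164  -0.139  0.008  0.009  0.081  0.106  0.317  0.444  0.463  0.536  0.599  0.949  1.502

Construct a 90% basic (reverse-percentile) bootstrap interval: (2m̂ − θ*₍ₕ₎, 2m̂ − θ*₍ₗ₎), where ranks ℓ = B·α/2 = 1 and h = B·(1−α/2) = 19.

(-1.291, 0.555)

Percentile endpoints at ranks 1 and 19: θ*₍1₎ = -0.897, θ*₍19₎ = 0.949.
Basic interval reflects these around m̂:
  lower = 2 × -0.171 − 0.949 = -1.291
  upper = 2 × -0.171 − -0.897 = 0.555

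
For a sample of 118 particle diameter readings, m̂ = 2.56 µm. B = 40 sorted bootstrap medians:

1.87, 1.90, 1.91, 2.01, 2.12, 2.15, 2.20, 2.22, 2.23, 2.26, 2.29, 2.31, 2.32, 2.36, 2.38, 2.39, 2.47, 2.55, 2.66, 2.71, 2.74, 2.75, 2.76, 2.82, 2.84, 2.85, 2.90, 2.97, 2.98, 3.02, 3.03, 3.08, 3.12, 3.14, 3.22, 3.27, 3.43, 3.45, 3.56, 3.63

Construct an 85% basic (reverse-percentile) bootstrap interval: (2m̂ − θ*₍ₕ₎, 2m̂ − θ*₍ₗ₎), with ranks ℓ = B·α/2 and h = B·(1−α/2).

Percentile endpoints at ranks 3 and 37: θ*₍3₎ = 1.91, θ*₍37₎ = 3.43.
Basic interval reflects these around m̂:
  lower = 2 × 2.56 − 3.43 = 1.69
  upper = 2 × 2.56 − 1.91 = 3.21

(1.69, 3.21)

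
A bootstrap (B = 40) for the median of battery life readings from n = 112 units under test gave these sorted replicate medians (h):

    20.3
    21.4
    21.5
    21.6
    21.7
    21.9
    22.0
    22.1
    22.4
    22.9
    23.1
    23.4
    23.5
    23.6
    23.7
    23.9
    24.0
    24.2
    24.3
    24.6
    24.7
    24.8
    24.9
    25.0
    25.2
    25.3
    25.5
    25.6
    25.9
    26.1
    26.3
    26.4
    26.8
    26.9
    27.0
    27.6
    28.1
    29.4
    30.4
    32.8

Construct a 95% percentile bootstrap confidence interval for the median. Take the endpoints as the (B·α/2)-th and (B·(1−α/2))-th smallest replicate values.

(20.3, 30.4)

α = 0.05; lower rank = 40 × 0.025 = 1; upper rank = 40 × 0.975 = 39.
The 1st smallest replicate is 20.3; the 39th is 30.4.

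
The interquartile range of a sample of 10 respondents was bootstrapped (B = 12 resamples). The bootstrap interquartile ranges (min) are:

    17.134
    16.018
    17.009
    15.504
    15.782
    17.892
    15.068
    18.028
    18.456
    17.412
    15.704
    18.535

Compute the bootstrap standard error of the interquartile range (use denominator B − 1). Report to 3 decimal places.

Bootstrap SE is the standard deviation of the 12 replicate interquartile ranges.
Mean of replicates: (17.134 + 16.018 + 17.009 + 15.504 + 15.782 + 17.892 + 15.068 + 18.028 + 18.456 + 17.412 + 15.704 + 18.535) / 12 = 202.5420 / 12 = 16.8785
Sum of squared deviations: (+0.2555)² + (−0.8605)² + (+0.1305)² + (−1.3745)² + (−1.0965)² + (+1.0135)² + (−1.8105)² + (+1.1495)² + (+1.5775)² + (+0.5335)² + (−1.1745)² + (+1.6565)² = 16.4373
Variance = 16.4373 / 11 = 1.4943
SE* = √1.4943

SE* = 1.222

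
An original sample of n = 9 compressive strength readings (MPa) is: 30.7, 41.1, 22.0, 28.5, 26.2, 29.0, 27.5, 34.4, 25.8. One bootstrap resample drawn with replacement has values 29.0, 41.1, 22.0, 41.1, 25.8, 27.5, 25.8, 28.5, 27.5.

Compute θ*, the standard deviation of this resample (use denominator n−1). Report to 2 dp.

Mean = 29.8111; sum of squared deviations = 361.1289
s² = 361.1289 / 8 = 45.1411
s = √45.1411 = 6.72

θ* = 6.72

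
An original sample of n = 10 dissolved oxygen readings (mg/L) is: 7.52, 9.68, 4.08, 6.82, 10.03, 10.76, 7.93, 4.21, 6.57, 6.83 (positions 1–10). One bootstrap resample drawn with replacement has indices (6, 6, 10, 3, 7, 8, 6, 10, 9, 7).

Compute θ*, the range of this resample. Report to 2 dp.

θ* = 6.68

Resample values: 10.76, 10.76, 6.83, 4.08, 7.93, 4.21, 10.76, 6.83, 6.57, 7.93.
Range = 10.76 − 4.08 = 6.68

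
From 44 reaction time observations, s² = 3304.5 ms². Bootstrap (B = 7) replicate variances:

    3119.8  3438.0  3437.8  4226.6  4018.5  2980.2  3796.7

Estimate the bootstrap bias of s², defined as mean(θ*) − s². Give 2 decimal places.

bias = +269.44

mean(θ*) = (3119.8 + 3438.0 + 3437.8 + 4226.6 + 4018.5 + 2980.2 + 3796.7) / 7 = 3573.943
bias = 3573.943 − 3304.5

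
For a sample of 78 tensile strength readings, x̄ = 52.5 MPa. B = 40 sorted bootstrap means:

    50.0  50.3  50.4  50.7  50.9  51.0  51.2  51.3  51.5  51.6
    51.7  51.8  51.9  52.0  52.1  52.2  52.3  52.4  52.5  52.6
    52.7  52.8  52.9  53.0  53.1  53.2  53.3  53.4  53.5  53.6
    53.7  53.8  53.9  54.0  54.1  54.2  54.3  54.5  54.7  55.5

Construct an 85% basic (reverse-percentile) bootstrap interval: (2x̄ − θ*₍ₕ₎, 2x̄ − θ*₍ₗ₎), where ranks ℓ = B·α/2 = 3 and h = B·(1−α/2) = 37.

(50.7, 54.6)

Percentile endpoints at ranks 3 and 37: θ*₍3₎ = 50.4, θ*₍37₎ = 54.3.
Basic interval reflects these around x̄:
  lower = 2 × 52.5 − 54.3 = 50.7
  upper = 2 × 52.5 − 50.4 = 54.6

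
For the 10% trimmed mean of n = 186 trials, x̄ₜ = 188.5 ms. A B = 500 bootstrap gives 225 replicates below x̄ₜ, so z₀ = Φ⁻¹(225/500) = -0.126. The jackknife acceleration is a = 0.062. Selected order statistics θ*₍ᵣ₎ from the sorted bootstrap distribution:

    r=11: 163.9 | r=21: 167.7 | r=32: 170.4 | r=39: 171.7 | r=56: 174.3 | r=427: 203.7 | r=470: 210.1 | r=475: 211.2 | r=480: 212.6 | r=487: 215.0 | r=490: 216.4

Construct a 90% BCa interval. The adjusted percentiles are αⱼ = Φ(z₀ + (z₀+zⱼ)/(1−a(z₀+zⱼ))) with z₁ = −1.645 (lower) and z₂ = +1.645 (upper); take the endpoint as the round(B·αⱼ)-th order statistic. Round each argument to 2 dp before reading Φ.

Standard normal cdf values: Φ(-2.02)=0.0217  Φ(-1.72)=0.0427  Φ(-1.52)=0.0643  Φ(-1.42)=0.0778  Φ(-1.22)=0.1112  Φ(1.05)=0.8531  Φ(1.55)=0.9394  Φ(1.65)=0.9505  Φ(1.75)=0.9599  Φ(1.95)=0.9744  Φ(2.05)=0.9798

Lower: z₀ + z₁ = -0.126 + (-1.645) = -1.771; 1 − a(z₀+z₁) = 1 − (0.062)(-1.771) = 1.1098; argument = -0.126 + (-1.771)/1.1098 = -1.7218 → -1.72.
α₁ = Φ(-1.72) = 0.0427; rank = round(500 × 0.0427) = 21; θ*₍21₎ = 167.7.
Upper: z₀ + z₂ = 1.519; 1 − a(z₀+z₂) = 0.9058; argument = 1.5509 → 1.55; α₂ = 0.9394; rank = 470; θ*₍470₎ = 210.1.

(167.7, 210.1)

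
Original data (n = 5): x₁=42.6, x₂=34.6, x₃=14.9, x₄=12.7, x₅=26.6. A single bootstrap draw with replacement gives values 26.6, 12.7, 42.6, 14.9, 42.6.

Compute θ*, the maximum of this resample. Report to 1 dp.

Maximum = 42.6

θ* = 42.6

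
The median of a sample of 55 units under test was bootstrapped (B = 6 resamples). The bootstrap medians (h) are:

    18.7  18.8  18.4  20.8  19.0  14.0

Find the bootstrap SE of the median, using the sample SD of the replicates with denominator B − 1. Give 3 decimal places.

SE* = 2.265

Bootstrap SE is the standard deviation of the 6 replicate medians.
Mean of replicates: (18.7 + 18.8 + 18.4 + 20.8 + 19.0 + 14.0) / 6 = 109.7000 / 6 = 18.2833
Sum of squared deviations: (+0.4167)² + (+0.5167)² + (+0.1167)² + (+2.5167)² + (+0.7167)² + (−4.2833)² = 25.6483
Variance = 25.6483 / 5 = 5.1297
SE* = √5.1297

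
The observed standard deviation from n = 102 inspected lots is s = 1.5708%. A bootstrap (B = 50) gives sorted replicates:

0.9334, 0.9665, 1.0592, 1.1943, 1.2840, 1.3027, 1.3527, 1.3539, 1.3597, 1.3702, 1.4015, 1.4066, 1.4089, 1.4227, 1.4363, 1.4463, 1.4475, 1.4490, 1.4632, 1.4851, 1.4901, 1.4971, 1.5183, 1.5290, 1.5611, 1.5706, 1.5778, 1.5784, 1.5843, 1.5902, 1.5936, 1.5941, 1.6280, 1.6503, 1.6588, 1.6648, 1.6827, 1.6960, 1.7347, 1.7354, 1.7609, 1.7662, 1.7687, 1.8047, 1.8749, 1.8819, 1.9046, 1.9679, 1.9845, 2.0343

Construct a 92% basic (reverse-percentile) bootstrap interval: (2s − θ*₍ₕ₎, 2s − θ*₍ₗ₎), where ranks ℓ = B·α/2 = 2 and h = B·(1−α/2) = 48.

(1.1737, 2.1751)

Percentile endpoints at ranks 2 and 48: θ*₍2₎ = 0.9665, θ*₍48₎ = 1.9679.
Basic interval reflects these around s:
  lower = 2 × 1.5708 − 1.9679 = 1.1737
  upper = 2 × 1.5708 − 0.9665 = 2.1751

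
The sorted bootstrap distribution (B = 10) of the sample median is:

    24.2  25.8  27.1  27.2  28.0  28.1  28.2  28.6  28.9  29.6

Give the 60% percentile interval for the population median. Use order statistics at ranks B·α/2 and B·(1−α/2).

α = 0.40; lower rank = 10 × 0.200 = 2; upper rank = 10 × 0.800 = 8.
The 2nd smallest replicate is 25.8; the 8th is 28.6.

(25.8, 28.6)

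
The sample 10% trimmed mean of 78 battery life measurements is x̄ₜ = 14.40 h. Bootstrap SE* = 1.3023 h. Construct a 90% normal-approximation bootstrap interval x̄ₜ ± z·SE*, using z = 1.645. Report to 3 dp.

Margin = 1.645 × 1.3023 = 2.1423
Interval: 14.40 ± 2.1423

(12.258, 16.542)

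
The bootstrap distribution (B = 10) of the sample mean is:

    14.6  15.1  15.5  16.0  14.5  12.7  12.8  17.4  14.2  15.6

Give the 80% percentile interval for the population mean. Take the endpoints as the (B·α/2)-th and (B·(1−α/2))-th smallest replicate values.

Sorted replicates: 12.7, 12.8, 14.2, 14.5, 14.6, 15.1, 15.5, 15.6, 16.0, 17.4
α = 0.20; lower rank = 10 × 0.100 = 1; upper rank = 10 × 0.900 = 9.
The 1st smallest replicate is 12.7; the 9th is 16.0.

(12.7, 16.0)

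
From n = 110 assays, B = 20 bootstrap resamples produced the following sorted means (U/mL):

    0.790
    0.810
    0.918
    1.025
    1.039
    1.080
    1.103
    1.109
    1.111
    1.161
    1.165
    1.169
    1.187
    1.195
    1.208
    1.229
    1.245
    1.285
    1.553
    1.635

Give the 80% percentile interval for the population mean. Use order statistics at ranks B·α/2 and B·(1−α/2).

α = 0.20; lower rank = 20 × 0.100 = 2; upper rank = 20 × 0.900 = 18.
The 2nd smallest replicate is 0.810; the 18th is 1.285.

(0.810, 1.285)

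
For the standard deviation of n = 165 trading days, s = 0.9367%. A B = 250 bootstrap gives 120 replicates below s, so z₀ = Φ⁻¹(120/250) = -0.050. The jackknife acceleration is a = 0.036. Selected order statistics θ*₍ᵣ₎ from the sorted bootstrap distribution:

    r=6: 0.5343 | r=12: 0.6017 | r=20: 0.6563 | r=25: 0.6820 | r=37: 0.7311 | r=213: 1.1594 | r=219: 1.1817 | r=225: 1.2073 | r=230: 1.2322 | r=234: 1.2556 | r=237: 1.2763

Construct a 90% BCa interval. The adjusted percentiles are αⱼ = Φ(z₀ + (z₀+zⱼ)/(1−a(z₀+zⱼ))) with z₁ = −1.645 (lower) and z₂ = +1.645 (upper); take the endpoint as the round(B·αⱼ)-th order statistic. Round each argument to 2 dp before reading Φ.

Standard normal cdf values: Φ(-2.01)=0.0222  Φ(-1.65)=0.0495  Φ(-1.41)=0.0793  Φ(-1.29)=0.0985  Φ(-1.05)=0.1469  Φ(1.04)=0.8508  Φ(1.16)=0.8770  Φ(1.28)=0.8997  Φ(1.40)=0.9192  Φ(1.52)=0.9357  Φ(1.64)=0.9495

Lower: z₀ + z₁ = -0.050 + (-1.645) = -1.695; 1 − a(z₀+z₁) = 1 − (0.036)(-1.695) = 1.0610; argument = -0.050 + (-1.695)/1.0610 = -1.6475 → -1.65.
α₁ = Φ(-1.65) = 0.0495; rank = round(250 × 0.0495) = 12; θ*₍12₎ = 0.6017.
Upper: z₀ + z₂ = 1.595; 1 − a(z₀+z₂) = 0.9426; argument = 1.6422 → 1.64; α₂ = 0.9495; rank = 237; θ*₍237₎ = 1.2763.

(0.6017, 1.2763)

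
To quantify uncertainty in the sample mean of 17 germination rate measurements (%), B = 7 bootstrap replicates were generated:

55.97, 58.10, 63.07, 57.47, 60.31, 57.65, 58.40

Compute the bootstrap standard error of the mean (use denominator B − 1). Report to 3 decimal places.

Bootstrap SE is the standard deviation of the 7 replicate means.
Mean of replicates: (55.97 + 58.10 + 63.07 + 57.47 + 60.31 + 57.65 + 58.40) / 7 = 410.9700 / 7 = 58.7100
Sum of squared deviations: (−2.7400)² + (−0.6100)² + (+4.3600)² + (−1.2400)² + (+1.6000)² + (−1.0600)² + (−0.3100)² = 32.2066
Variance = 32.2066 / 6 = 5.3678
SE* = √5.3678

SE* = 2.317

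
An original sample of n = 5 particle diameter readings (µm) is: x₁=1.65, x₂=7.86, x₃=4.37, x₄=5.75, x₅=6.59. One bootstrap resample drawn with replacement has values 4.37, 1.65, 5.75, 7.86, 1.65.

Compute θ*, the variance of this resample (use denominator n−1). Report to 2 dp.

θ* = 7.20

Mean = 4.2560; sum of squared deviations = 28.8163
s² = 28.8163 / 4 = 7.2041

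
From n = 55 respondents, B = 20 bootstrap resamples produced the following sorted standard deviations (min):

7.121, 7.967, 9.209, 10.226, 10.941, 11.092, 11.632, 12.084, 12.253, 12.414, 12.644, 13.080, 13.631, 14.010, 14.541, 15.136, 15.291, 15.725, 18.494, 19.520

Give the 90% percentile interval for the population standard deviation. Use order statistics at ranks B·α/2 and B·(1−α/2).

α = 0.10; lower rank = 20 × 0.050 = 1; upper rank = 20 × 0.950 = 19.
The 1st smallest replicate is 7.121; the 19th is 18.494.

(7.121, 18.494)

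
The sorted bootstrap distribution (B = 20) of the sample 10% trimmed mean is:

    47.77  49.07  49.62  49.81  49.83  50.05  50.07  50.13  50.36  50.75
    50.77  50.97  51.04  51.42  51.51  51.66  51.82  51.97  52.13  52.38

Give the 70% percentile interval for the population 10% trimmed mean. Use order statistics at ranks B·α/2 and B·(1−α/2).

(49.62, 51.82)

α = 0.30; lower rank = 20 × 0.150 = 3; upper rank = 20 × 0.850 = 17.
The 3rd smallest replicate is 49.62; the 17th is 51.82.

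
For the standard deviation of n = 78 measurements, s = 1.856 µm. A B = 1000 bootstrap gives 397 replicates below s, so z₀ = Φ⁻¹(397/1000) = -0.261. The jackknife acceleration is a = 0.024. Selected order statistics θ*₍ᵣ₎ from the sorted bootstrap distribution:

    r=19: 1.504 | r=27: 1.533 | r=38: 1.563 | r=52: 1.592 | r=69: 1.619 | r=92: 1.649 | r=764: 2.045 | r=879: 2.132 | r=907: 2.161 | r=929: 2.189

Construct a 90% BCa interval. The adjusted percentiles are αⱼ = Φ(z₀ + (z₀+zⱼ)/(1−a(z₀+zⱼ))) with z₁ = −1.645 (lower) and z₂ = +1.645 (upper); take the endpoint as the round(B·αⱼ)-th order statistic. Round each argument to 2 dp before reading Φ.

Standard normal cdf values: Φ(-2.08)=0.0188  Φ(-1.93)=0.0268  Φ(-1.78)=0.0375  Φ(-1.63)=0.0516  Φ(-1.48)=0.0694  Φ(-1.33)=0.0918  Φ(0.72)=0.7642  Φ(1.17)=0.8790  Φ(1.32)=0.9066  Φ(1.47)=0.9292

Lower: z₀ + z₁ = -0.261 + (-1.645) = -1.906; 1 − a(z₀+z₁) = 1 − (0.024)(-1.906) = 1.0457; argument = -0.261 + (-1.906)/1.0457 = -2.0836 → -2.08.
α₁ = Φ(-2.08) = 0.0188; rank = round(1000 × 0.0188) = 19; θ*₍19₎ = 1.504.
Upper: z₀ + z₂ = 1.384; 1 − a(z₀+z₂) = 0.9668; argument = 1.1706 → 1.17; α₂ = 0.8790; rank = 879; θ*₍879₎ = 2.132.

(1.504, 2.132)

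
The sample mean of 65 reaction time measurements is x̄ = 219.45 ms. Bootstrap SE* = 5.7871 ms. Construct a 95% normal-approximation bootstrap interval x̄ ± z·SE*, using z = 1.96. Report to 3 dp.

(208.107, 230.793)

Margin = 1.96 × 5.7871 = 11.3427
Interval: 219.45 ± 11.3427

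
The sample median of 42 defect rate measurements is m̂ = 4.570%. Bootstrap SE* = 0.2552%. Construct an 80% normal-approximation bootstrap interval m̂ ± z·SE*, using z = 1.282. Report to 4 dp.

Margin = 1.282 × 0.2552 = 0.32717
Interval: 4.570 ± 0.32717

(4.2428, 4.8972)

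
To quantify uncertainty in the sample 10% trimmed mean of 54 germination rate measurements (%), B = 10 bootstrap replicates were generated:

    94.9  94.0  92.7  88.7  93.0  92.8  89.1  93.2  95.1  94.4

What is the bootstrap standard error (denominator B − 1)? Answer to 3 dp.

SE* = 2.221

Bootstrap SE is the standard deviation of the 10 replicate 10% trimmed means.
Mean of replicates: (94.9 + 94.0 + 92.7 + 88.7 + 93.0 + 92.8 + 89.1 + 93.2 + 95.1 + 94.4) / 10 = 927.9000 / 10 = 92.7900
Sum of squared deviations: (+2.1100)² + (+1.2100)² + (−0.0900)² + (−4.0900)² + (+0.2100)² + (+0.0100)² + (−3.6900)² + (+0.4100)² + (+2.3100)² + (+1.6100)² = 44.4090
Variance = 44.4090 / 9 = 4.9343
SE* = √4.9343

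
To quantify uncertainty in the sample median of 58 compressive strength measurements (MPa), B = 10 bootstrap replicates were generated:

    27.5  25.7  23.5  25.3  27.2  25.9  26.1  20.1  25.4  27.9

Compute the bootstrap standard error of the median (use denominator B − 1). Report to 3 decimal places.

SE* = 2.271

Bootstrap SE is the standard deviation of the 10 replicate medians.
Mean of replicates: (27.5 + 25.7 + 23.5 + 25.3 + 27.2 + 25.9 + 26.1 + 20.1 + 25.4 + 27.9) / 10 = 254.6000 / 10 = 25.4600
Sum of squared deviations: (+2.0400)² + (+0.2400)² + (−1.9600)² + (−0.1600)² + (+1.7400)² + (+0.4400)² + (+0.6400)² + (−5.3600)² + (−0.0600)² + (+2.4400)² = 46.4040
Variance = 46.4040 / 9 = 5.1560
SE* = √5.1560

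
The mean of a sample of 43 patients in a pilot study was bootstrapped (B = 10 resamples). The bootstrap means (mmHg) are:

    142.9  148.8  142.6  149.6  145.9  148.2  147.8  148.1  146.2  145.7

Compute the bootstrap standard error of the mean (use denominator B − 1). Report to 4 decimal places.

Bootstrap SE is the standard deviation of the 10 replicate means.
Mean of replicates: (142.9 + 148.8 + 142.6 + 149.6 + 145.9 + 148.2 + 147.8 + 148.1 + 146.2 + 145.7) / 10 = 1465.80000 / 10 = 146.58000
Sum of squared deviations: (−3.68000)² + (+2.22000)² + (−3.98000)² + (+3.02000)² + (−0.68000)² + (+1.62000)² + (+1.22000)² + (+1.52000)² + (−0.38000)² + (−0.88000)² = 51.23600
Variance = 51.23600 / 9 = 5.69289
SE* = √5.69289

SE* = 2.3860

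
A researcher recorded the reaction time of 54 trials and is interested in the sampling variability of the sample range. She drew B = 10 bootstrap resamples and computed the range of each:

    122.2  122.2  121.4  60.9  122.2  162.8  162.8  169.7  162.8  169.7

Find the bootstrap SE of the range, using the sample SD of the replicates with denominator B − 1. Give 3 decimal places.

Bootstrap SE is the standard deviation of the 10 replicate ranges.
Mean of replicates: (122.2 + 122.2 + 121.4 + 60.9 + 122.2 + 162.8 + 162.8 + 169.7 + 162.8 + 169.7) / 10 = 1376.7000 / 10 = 137.6700
Sum of squared deviations: (−15.4700)² + (−15.4700)² + (−16.2700)² + (−76.7700)² + (−15.4700)² + (+25.1300)² + (+25.1300)² + (+32.0300)² + (+25.1300)² + (+32.0300)² = 10822.7010
Variance = 10822.7010 / 9 = 1202.5223
SE* = √1202.5223

SE* = 34.677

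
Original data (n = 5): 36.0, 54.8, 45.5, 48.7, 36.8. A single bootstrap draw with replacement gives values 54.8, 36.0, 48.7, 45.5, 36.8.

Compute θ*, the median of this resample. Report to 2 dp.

θ* = 45.50

Sorted: 36.0, 36.8, 45.5, 48.7, 54.8
Median = middle value = 45.50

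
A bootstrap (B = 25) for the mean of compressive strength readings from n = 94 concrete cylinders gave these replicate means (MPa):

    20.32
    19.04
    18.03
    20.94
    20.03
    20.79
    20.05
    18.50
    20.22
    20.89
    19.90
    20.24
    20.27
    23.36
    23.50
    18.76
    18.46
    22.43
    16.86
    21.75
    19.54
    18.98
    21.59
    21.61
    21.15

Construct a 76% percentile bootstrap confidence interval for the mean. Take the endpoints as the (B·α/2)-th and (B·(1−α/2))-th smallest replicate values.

Sorted replicates: 16.86, 18.03, 18.46, 18.50, 18.76, 18.98, 19.04, 19.54, 19.90, 20.03, 20.05, 20.22, 20.24, 20.27, 20.32, 20.79, 20.89, 20.94, 21.15, 21.59, 21.61, 21.75, 22.43, 23.36, 23.50
α = 0.24; lower rank = 25 × 0.120 = 3; upper rank = 25 × 0.880 = 22.
The 3rd smallest replicate is 18.46; the 22nd is 21.75.

(18.46, 21.75)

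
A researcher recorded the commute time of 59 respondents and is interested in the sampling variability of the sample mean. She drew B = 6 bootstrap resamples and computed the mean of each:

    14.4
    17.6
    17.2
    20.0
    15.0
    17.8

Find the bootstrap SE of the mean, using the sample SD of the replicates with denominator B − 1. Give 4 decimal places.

Bootstrap SE is the standard deviation of the 6 replicate means.
Mean of replicates: (14.4 + 17.6 + 17.2 + 20.0 + 15.0 + 17.8) / 6 = 102.00000 / 6 = 17.00000
Sum of squared deviations: (−2.60000)² + (+0.60000)² + (+0.20000)² + (+3.00000)² + (−2.00000)² + (+0.80000)² = 20.80000
Variance = 20.80000 / 5 = 4.16000
SE* = √4.16000

SE* = 2.0396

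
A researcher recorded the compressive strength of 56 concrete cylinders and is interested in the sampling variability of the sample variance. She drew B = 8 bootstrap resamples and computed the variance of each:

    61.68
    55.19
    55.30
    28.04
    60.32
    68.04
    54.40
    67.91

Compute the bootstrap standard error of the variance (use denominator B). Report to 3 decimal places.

Bootstrap SE is the standard deviation of the 8 replicate variances.
Mean of replicates: (61.68 + 55.19 + 55.30 + 28.04 + 60.32 + 68.04 + 54.40 + 67.91) / 8 = 450.8800 / 8 = 56.3600
Sum of squared deviations: (+5.3200)² + (−1.1700)² + (−1.0600)² + (−28.3200)² + (+3.9600)² + (+11.6800)² + (−1.9600)² + (+11.5500)² = 1122.1654
Variance = 1122.1654 / 8 = 140.2707
SE* = √140.2707

SE* = 11.844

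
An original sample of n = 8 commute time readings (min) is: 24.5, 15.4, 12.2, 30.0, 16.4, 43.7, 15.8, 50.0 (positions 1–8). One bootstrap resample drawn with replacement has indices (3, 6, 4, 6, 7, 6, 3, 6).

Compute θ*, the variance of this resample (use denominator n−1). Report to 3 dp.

θ* = 226.136

Resample values: 12.2, 43.7, 30.0, 43.7, 15.8, 43.7, 12.2, 43.7.
Mean = 30.6250; sum of squared deviations = 1582.9550
s² = 1582.9550 / 7 = 226.1364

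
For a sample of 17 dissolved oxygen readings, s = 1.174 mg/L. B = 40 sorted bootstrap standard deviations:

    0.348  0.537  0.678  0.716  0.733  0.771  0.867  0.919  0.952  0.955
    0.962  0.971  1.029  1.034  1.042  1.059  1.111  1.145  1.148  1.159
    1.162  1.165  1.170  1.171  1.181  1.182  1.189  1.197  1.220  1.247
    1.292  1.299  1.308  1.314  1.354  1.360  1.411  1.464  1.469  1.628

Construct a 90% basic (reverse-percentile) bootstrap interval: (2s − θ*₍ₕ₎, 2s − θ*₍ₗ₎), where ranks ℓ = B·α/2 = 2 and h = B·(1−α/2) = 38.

Percentile endpoints at ranks 2 and 38: θ*₍2₎ = 0.537, θ*₍38₎ = 1.464.
Basic interval reflects these around s:
  lower = 2 × 1.174 − 1.464 = 0.884
  upper = 2 × 1.174 − 0.537 = 1.811

(0.884, 1.811)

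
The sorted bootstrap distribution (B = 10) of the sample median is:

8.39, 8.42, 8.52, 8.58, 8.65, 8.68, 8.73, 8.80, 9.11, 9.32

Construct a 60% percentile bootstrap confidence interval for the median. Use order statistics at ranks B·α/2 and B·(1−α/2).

α = 0.40; lower rank = 10 × 0.200 = 2; upper rank = 10 × 0.800 = 8.
The 2nd smallest replicate is 8.42; the 8th is 8.80.

(8.42, 8.80)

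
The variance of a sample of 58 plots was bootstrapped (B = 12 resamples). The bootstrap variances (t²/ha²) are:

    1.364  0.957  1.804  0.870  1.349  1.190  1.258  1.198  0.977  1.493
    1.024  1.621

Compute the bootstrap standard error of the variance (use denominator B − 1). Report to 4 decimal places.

Bootstrap SE is the standard deviation of the 12 replicate variances.
Mean of replicates: (1.364 + 0.957 + 1.804 + 0.870 + 1.349 + 1.190 + 1.258 + 1.198 + 0.977 + 1.493 + 1.024 + 1.621) / 12 = 15.10500 / 12 = 1.25875
Sum of squared deviations: (+0.10525)² + (−0.30175)² + (+0.54525)² + (−0.38875)² + (+0.09025)² + (−0.06875)² + (−0.00075)² + (−0.06075)² + (−0.28175)² + (+0.23425)² + (−0.23475)² + (+0.36225)² = 0.88771
Variance = 0.88771 / 11 = 0.08070
SE* = √0.08070

SE* = 0.2841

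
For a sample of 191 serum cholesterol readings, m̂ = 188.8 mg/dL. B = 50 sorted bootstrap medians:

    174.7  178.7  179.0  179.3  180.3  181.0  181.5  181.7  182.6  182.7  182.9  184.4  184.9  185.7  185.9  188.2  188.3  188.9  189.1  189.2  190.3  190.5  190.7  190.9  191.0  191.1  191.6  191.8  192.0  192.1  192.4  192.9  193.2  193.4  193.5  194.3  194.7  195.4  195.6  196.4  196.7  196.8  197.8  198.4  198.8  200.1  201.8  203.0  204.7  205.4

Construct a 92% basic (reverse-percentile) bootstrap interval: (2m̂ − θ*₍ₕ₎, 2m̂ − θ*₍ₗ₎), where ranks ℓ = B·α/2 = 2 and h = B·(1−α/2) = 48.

Percentile endpoints at ranks 2 and 48: θ*₍2₎ = 178.7, θ*₍48₎ = 203.0.
Basic interval reflects these around m̂:
  lower = 2 × 188.8 − 203.0 = 174.6
  upper = 2 × 188.8 − 178.7 = 198.9

(174.6, 198.9)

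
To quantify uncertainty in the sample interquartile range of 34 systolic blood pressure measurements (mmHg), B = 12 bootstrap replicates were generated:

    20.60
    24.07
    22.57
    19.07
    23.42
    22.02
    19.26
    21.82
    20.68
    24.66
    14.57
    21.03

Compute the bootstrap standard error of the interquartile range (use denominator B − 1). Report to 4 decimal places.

Bootstrap SE is the standard deviation of the 12 replicate interquartile ranges.
Mean of replicates: (20.60 + 24.07 + 22.57 + 19.07 + 23.42 + 22.02 + 19.26 + 21.82 + 20.68 + 24.66 + 14.57 + 21.03) / 12 = 253.77000 / 12 = 21.14750
Sum of squared deviations: (−0.54750)² + (+2.92250)² + (+1.42250)² + (−2.07750)² + (+2.27250)² + (+0.87250)² + (−1.88750)² + (+0.67250)² + (−0.46750)² + (+3.51250)² + (−6.57750)² + (−0.11750)² = 80.95422
Variance = 80.95422 / 11 = 7.35947
SE* = √7.35947

SE* = 2.7128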